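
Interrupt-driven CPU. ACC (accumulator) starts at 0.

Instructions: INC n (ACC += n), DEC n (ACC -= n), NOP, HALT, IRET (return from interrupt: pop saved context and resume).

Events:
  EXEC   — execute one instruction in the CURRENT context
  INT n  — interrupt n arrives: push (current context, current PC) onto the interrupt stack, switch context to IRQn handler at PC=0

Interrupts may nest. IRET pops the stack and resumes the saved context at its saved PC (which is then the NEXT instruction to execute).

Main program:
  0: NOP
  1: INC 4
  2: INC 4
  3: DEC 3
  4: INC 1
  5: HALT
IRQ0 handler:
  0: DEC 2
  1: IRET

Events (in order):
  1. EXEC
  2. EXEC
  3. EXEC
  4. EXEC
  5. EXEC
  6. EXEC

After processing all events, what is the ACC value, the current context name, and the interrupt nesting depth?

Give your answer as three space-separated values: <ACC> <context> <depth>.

Event 1 (EXEC): [MAIN] PC=0: NOP
Event 2 (EXEC): [MAIN] PC=1: INC 4 -> ACC=4
Event 3 (EXEC): [MAIN] PC=2: INC 4 -> ACC=8
Event 4 (EXEC): [MAIN] PC=3: DEC 3 -> ACC=5
Event 5 (EXEC): [MAIN] PC=4: INC 1 -> ACC=6
Event 6 (EXEC): [MAIN] PC=5: HALT

Answer: 6 MAIN 0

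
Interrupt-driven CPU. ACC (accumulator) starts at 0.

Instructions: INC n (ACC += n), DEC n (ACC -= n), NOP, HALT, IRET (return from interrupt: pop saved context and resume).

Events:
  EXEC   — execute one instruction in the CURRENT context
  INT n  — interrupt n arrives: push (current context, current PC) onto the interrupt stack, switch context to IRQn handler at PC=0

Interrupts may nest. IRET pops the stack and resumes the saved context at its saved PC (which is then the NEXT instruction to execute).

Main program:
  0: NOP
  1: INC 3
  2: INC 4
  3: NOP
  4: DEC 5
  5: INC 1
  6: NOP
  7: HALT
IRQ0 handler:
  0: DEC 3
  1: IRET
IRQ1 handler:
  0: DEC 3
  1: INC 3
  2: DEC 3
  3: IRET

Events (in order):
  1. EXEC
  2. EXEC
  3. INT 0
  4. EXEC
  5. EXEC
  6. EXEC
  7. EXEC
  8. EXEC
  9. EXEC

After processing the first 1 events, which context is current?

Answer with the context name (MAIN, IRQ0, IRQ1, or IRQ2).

Answer: MAIN

Derivation:
Event 1 (EXEC): [MAIN] PC=0: NOP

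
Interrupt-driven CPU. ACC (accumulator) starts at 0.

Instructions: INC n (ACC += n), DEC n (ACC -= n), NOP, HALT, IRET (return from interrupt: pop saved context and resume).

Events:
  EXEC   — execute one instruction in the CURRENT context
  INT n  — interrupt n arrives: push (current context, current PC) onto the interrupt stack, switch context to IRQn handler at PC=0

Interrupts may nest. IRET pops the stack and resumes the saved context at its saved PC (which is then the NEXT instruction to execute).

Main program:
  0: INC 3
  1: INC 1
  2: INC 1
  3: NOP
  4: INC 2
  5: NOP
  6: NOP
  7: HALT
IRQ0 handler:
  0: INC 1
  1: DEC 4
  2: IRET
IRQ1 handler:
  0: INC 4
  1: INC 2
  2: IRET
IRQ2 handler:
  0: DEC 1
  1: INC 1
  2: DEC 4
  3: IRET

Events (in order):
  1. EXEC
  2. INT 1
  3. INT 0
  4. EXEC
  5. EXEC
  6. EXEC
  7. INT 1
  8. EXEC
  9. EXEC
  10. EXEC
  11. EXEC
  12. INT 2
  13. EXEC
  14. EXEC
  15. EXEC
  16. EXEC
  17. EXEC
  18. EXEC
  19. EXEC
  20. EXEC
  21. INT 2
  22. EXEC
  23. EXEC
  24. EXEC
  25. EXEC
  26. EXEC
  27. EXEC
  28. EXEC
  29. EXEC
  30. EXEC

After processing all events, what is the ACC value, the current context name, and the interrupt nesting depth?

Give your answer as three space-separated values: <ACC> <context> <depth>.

Answer: 8 MAIN 0

Derivation:
Event 1 (EXEC): [MAIN] PC=0: INC 3 -> ACC=3
Event 2 (INT 1): INT 1 arrives: push (MAIN, PC=1), enter IRQ1 at PC=0 (depth now 1)
Event 3 (INT 0): INT 0 arrives: push (IRQ1, PC=0), enter IRQ0 at PC=0 (depth now 2)
Event 4 (EXEC): [IRQ0] PC=0: INC 1 -> ACC=4
Event 5 (EXEC): [IRQ0] PC=1: DEC 4 -> ACC=0
Event 6 (EXEC): [IRQ0] PC=2: IRET -> resume IRQ1 at PC=0 (depth now 1)
Event 7 (INT 1): INT 1 arrives: push (IRQ1, PC=0), enter IRQ1 at PC=0 (depth now 2)
Event 8 (EXEC): [IRQ1] PC=0: INC 4 -> ACC=4
Event 9 (EXEC): [IRQ1] PC=1: INC 2 -> ACC=6
Event 10 (EXEC): [IRQ1] PC=2: IRET -> resume IRQ1 at PC=0 (depth now 1)
Event 11 (EXEC): [IRQ1] PC=0: INC 4 -> ACC=10
Event 12 (INT 2): INT 2 arrives: push (IRQ1, PC=1), enter IRQ2 at PC=0 (depth now 2)
Event 13 (EXEC): [IRQ2] PC=0: DEC 1 -> ACC=9
Event 14 (EXEC): [IRQ2] PC=1: INC 1 -> ACC=10
Event 15 (EXEC): [IRQ2] PC=2: DEC 4 -> ACC=6
Event 16 (EXEC): [IRQ2] PC=3: IRET -> resume IRQ1 at PC=1 (depth now 1)
Event 17 (EXEC): [IRQ1] PC=1: INC 2 -> ACC=8
Event 18 (EXEC): [IRQ1] PC=2: IRET -> resume MAIN at PC=1 (depth now 0)
Event 19 (EXEC): [MAIN] PC=1: INC 1 -> ACC=9
Event 20 (EXEC): [MAIN] PC=2: INC 1 -> ACC=10
Event 21 (INT 2): INT 2 arrives: push (MAIN, PC=3), enter IRQ2 at PC=0 (depth now 1)
Event 22 (EXEC): [IRQ2] PC=0: DEC 1 -> ACC=9
Event 23 (EXEC): [IRQ2] PC=1: INC 1 -> ACC=10
Event 24 (EXEC): [IRQ2] PC=2: DEC 4 -> ACC=6
Event 25 (EXEC): [IRQ2] PC=3: IRET -> resume MAIN at PC=3 (depth now 0)
Event 26 (EXEC): [MAIN] PC=3: NOP
Event 27 (EXEC): [MAIN] PC=4: INC 2 -> ACC=8
Event 28 (EXEC): [MAIN] PC=5: NOP
Event 29 (EXEC): [MAIN] PC=6: NOP
Event 30 (EXEC): [MAIN] PC=7: HALT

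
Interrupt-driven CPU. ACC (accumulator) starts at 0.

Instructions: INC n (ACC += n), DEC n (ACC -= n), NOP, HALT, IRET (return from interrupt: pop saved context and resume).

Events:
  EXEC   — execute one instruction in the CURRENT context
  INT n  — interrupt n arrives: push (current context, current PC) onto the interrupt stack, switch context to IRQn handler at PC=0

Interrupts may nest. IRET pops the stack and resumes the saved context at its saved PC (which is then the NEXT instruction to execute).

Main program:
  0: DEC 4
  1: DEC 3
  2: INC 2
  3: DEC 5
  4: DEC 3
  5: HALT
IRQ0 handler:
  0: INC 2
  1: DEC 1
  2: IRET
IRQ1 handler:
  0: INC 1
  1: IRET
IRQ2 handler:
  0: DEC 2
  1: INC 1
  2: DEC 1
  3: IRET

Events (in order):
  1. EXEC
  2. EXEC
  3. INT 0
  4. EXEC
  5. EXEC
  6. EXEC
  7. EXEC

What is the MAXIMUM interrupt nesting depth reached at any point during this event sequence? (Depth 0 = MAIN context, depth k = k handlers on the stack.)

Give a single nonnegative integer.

Answer: 1

Derivation:
Event 1 (EXEC): [MAIN] PC=0: DEC 4 -> ACC=-4 [depth=0]
Event 2 (EXEC): [MAIN] PC=1: DEC 3 -> ACC=-7 [depth=0]
Event 3 (INT 0): INT 0 arrives: push (MAIN, PC=2), enter IRQ0 at PC=0 (depth now 1) [depth=1]
Event 4 (EXEC): [IRQ0] PC=0: INC 2 -> ACC=-5 [depth=1]
Event 5 (EXEC): [IRQ0] PC=1: DEC 1 -> ACC=-6 [depth=1]
Event 6 (EXEC): [IRQ0] PC=2: IRET -> resume MAIN at PC=2 (depth now 0) [depth=0]
Event 7 (EXEC): [MAIN] PC=2: INC 2 -> ACC=-4 [depth=0]
Max depth observed: 1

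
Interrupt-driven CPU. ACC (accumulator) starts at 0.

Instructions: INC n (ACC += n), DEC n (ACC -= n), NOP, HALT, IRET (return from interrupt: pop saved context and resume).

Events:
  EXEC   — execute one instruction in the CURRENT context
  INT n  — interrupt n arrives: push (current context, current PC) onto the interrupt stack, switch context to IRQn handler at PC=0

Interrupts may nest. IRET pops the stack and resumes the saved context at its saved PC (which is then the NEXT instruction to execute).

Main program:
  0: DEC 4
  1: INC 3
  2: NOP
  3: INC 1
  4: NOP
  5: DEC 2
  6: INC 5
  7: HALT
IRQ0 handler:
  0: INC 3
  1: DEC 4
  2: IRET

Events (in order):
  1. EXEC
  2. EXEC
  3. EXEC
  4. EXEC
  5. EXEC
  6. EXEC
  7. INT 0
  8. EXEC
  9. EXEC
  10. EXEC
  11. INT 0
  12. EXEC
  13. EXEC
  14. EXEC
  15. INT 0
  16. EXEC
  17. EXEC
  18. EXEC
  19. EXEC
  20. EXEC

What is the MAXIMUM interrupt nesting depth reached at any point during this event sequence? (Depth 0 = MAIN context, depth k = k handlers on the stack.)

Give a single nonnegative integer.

Answer: 1

Derivation:
Event 1 (EXEC): [MAIN] PC=0: DEC 4 -> ACC=-4 [depth=0]
Event 2 (EXEC): [MAIN] PC=1: INC 3 -> ACC=-1 [depth=0]
Event 3 (EXEC): [MAIN] PC=2: NOP [depth=0]
Event 4 (EXEC): [MAIN] PC=3: INC 1 -> ACC=0 [depth=0]
Event 5 (EXEC): [MAIN] PC=4: NOP [depth=0]
Event 6 (EXEC): [MAIN] PC=5: DEC 2 -> ACC=-2 [depth=0]
Event 7 (INT 0): INT 0 arrives: push (MAIN, PC=6), enter IRQ0 at PC=0 (depth now 1) [depth=1]
Event 8 (EXEC): [IRQ0] PC=0: INC 3 -> ACC=1 [depth=1]
Event 9 (EXEC): [IRQ0] PC=1: DEC 4 -> ACC=-3 [depth=1]
Event 10 (EXEC): [IRQ0] PC=2: IRET -> resume MAIN at PC=6 (depth now 0) [depth=0]
Event 11 (INT 0): INT 0 arrives: push (MAIN, PC=6), enter IRQ0 at PC=0 (depth now 1) [depth=1]
Event 12 (EXEC): [IRQ0] PC=0: INC 3 -> ACC=0 [depth=1]
Event 13 (EXEC): [IRQ0] PC=1: DEC 4 -> ACC=-4 [depth=1]
Event 14 (EXEC): [IRQ0] PC=2: IRET -> resume MAIN at PC=6 (depth now 0) [depth=0]
Event 15 (INT 0): INT 0 arrives: push (MAIN, PC=6), enter IRQ0 at PC=0 (depth now 1) [depth=1]
Event 16 (EXEC): [IRQ0] PC=0: INC 3 -> ACC=-1 [depth=1]
Event 17 (EXEC): [IRQ0] PC=1: DEC 4 -> ACC=-5 [depth=1]
Event 18 (EXEC): [IRQ0] PC=2: IRET -> resume MAIN at PC=6 (depth now 0) [depth=0]
Event 19 (EXEC): [MAIN] PC=6: INC 5 -> ACC=0 [depth=0]
Event 20 (EXEC): [MAIN] PC=7: HALT [depth=0]
Max depth observed: 1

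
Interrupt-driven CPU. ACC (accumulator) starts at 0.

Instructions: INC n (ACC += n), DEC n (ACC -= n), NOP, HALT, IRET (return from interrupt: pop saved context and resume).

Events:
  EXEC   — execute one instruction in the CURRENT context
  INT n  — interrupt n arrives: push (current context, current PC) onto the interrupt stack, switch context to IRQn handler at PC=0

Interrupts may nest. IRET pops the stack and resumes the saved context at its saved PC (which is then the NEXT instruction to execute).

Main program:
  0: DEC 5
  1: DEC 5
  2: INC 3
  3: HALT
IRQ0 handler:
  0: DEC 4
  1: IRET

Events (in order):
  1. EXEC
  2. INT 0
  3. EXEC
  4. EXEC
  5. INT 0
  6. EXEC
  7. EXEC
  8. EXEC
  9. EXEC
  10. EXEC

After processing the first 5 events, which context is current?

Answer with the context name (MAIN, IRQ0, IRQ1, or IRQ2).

Answer: IRQ0

Derivation:
Event 1 (EXEC): [MAIN] PC=0: DEC 5 -> ACC=-5
Event 2 (INT 0): INT 0 arrives: push (MAIN, PC=1), enter IRQ0 at PC=0 (depth now 1)
Event 3 (EXEC): [IRQ0] PC=0: DEC 4 -> ACC=-9
Event 4 (EXEC): [IRQ0] PC=1: IRET -> resume MAIN at PC=1 (depth now 0)
Event 5 (INT 0): INT 0 arrives: push (MAIN, PC=1), enter IRQ0 at PC=0 (depth now 1)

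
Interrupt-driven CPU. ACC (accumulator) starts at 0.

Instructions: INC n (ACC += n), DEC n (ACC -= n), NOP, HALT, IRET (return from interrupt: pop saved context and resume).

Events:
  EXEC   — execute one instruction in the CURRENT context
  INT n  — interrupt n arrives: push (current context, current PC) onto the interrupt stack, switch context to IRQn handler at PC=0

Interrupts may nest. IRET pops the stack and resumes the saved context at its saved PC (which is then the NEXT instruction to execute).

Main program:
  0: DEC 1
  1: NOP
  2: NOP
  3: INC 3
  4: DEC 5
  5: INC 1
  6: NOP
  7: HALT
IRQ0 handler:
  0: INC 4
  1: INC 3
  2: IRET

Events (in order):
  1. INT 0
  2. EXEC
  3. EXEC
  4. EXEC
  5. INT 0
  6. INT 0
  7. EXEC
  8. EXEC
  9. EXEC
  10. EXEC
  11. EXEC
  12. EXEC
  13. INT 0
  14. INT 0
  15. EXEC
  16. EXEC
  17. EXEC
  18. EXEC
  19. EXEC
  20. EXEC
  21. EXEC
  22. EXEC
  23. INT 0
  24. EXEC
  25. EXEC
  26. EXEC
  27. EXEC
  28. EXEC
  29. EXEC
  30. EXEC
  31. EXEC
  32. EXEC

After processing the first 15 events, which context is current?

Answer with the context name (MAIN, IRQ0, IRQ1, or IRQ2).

Event 1 (INT 0): INT 0 arrives: push (MAIN, PC=0), enter IRQ0 at PC=0 (depth now 1)
Event 2 (EXEC): [IRQ0] PC=0: INC 4 -> ACC=4
Event 3 (EXEC): [IRQ0] PC=1: INC 3 -> ACC=7
Event 4 (EXEC): [IRQ0] PC=2: IRET -> resume MAIN at PC=0 (depth now 0)
Event 5 (INT 0): INT 0 arrives: push (MAIN, PC=0), enter IRQ0 at PC=0 (depth now 1)
Event 6 (INT 0): INT 0 arrives: push (IRQ0, PC=0), enter IRQ0 at PC=0 (depth now 2)
Event 7 (EXEC): [IRQ0] PC=0: INC 4 -> ACC=11
Event 8 (EXEC): [IRQ0] PC=1: INC 3 -> ACC=14
Event 9 (EXEC): [IRQ0] PC=2: IRET -> resume IRQ0 at PC=0 (depth now 1)
Event 10 (EXEC): [IRQ0] PC=0: INC 4 -> ACC=18
Event 11 (EXEC): [IRQ0] PC=1: INC 3 -> ACC=21
Event 12 (EXEC): [IRQ0] PC=2: IRET -> resume MAIN at PC=0 (depth now 0)
Event 13 (INT 0): INT 0 arrives: push (MAIN, PC=0), enter IRQ0 at PC=0 (depth now 1)
Event 14 (INT 0): INT 0 arrives: push (IRQ0, PC=0), enter IRQ0 at PC=0 (depth now 2)
Event 15 (EXEC): [IRQ0] PC=0: INC 4 -> ACC=25

Answer: IRQ0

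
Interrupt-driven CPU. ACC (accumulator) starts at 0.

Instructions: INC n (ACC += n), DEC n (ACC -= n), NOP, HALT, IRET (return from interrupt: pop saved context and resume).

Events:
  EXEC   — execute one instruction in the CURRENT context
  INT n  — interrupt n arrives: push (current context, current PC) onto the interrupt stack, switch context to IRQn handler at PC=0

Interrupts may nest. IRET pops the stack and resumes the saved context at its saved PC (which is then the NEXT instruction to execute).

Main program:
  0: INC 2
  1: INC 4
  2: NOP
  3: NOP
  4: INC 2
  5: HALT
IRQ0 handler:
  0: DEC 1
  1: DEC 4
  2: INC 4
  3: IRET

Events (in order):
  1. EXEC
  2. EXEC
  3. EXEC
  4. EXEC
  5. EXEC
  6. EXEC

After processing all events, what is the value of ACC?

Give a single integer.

Answer: 8

Derivation:
Event 1 (EXEC): [MAIN] PC=0: INC 2 -> ACC=2
Event 2 (EXEC): [MAIN] PC=1: INC 4 -> ACC=6
Event 3 (EXEC): [MAIN] PC=2: NOP
Event 4 (EXEC): [MAIN] PC=3: NOP
Event 5 (EXEC): [MAIN] PC=4: INC 2 -> ACC=8
Event 6 (EXEC): [MAIN] PC=5: HALT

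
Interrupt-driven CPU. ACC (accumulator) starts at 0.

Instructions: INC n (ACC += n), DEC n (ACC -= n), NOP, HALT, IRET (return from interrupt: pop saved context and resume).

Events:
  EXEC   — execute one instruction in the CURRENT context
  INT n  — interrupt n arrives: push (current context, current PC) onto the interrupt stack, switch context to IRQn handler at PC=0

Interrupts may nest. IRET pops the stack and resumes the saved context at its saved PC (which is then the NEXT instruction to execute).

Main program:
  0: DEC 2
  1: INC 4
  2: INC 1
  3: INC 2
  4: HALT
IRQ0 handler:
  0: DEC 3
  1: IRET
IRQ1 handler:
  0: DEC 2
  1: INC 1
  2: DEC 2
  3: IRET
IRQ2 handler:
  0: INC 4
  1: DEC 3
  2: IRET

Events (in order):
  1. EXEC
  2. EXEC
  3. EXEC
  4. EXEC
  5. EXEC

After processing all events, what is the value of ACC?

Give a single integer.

Answer: 5

Derivation:
Event 1 (EXEC): [MAIN] PC=0: DEC 2 -> ACC=-2
Event 2 (EXEC): [MAIN] PC=1: INC 4 -> ACC=2
Event 3 (EXEC): [MAIN] PC=2: INC 1 -> ACC=3
Event 4 (EXEC): [MAIN] PC=3: INC 2 -> ACC=5
Event 5 (EXEC): [MAIN] PC=4: HALT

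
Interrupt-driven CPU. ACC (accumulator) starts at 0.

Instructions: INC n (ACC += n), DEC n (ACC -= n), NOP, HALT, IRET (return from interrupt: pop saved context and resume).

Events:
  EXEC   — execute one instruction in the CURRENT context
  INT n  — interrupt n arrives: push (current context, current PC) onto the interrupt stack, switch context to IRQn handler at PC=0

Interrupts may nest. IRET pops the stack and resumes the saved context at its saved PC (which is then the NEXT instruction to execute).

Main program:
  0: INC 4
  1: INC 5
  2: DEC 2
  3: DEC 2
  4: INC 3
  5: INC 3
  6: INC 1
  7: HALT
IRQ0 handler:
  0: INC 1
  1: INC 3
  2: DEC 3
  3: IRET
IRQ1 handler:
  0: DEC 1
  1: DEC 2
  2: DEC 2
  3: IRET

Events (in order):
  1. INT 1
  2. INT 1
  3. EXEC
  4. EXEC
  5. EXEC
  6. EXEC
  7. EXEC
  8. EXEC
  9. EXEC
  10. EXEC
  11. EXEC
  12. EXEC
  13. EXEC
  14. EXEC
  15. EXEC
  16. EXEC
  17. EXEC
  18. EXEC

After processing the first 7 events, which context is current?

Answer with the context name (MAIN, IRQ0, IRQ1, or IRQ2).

Event 1 (INT 1): INT 1 arrives: push (MAIN, PC=0), enter IRQ1 at PC=0 (depth now 1)
Event 2 (INT 1): INT 1 arrives: push (IRQ1, PC=0), enter IRQ1 at PC=0 (depth now 2)
Event 3 (EXEC): [IRQ1] PC=0: DEC 1 -> ACC=-1
Event 4 (EXEC): [IRQ1] PC=1: DEC 2 -> ACC=-3
Event 5 (EXEC): [IRQ1] PC=2: DEC 2 -> ACC=-5
Event 6 (EXEC): [IRQ1] PC=3: IRET -> resume IRQ1 at PC=0 (depth now 1)
Event 7 (EXEC): [IRQ1] PC=0: DEC 1 -> ACC=-6

Answer: IRQ1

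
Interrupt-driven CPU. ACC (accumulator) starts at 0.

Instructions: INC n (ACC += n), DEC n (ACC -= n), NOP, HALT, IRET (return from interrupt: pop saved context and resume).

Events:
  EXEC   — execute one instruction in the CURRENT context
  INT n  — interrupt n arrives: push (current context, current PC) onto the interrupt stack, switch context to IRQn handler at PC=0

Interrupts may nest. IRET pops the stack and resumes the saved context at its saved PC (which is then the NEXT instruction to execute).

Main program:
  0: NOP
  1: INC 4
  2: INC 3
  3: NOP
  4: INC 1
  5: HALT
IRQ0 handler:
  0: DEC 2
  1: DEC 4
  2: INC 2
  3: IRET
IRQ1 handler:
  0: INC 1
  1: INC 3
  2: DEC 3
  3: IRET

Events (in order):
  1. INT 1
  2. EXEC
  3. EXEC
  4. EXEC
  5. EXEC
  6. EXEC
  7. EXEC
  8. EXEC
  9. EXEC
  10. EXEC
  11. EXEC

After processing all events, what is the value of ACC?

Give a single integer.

Event 1 (INT 1): INT 1 arrives: push (MAIN, PC=0), enter IRQ1 at PC=0 (depth now 1)
Event 2 (EXEC): [IRQ1] PC=0: INC 1 -> ACC=1
Event 3 (EXEC): [IRQ1] PC=1: INC 3 -> ACC=4
Event 4 (EXEC): [IRQ1] PC=2: DEC 3 -> ACC=1
Event 5 (EXEC): [IRQ1] PC=3: IRET -> resume MAIN at PC=0 (depth now 0)
Event 6 (EXEC): [MAIN] PC=0: NOP
Event 7 (EXEC): [MAIN] PC=1: INC 4 -> ACC=5
Event 8 (EXEC): [MAIN] PC=2: INC 3 -> ACC=8
Event 9 (EXEC): [MAIN] PC=3: NOP
Event 10 (EXEC): [MAIN] PC=4: INC 1 -> ACC=9
Event 11 (EXEC): [MAIN] PC=5: HALT

Answer: 9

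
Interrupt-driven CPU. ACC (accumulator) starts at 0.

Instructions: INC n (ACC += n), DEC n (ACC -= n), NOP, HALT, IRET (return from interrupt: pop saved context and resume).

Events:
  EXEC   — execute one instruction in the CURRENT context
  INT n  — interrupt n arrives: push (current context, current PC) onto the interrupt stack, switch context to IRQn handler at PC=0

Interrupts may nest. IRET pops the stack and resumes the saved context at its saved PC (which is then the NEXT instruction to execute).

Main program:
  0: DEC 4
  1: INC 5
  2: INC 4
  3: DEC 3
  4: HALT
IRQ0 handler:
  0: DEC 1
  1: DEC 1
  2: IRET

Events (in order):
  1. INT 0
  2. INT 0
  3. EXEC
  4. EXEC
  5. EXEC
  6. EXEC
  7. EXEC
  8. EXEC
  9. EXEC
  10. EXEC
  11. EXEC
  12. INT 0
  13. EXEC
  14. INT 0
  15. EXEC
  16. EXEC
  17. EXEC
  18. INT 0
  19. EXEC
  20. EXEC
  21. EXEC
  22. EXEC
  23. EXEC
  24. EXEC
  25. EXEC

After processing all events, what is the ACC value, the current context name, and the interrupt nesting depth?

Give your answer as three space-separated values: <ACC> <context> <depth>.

Answer: -8 MAIN 0

Derivation:
Event 1 (INT 0): INT 0 arrives: push (MAIN, PC=0), enter IRQ0 at PC=0 (depth now 1)
Event 2 (INT 0): INT 0 arrives: push (IRQ0, PC=0), enter IRQ0 at PC=0 (depth now 2)
Event 3 (EXEC): [IRQ0] PC=0: DEC 1 -> ACC=-1
Event 4 (EXEC): [IRQ0] PC=1: DEC 1 -> ACC=-2
Event 5 (EXEC): [IRQ0] PC=2: IRET -> resume IRQ0 at PC=0 (depth now 1)
Event 6 (EXEC): [IRQ0] PC=0: DEC 1 -> ACC=-3
Event 7 (EXEC): [IRQ0] PC=1: DEC 1 -> ACC=-4
Event 8 (EXEC): [IRQ0] PC=2: IRET -> resume MAIN at PC=0 (depth now 0)
Event 9 (EXEC): [MAIN] PC=0: DEC 4 -> ACC=-8
Event 10 (EXEC): [MAIN] PC=1: INC 5 -> ACC=-3
Event 11 (EXEC): [MAIN] PC=2: INC 4 -> ACC=1
Event 12 (INT 0): INT 0 arrives: push (MAIN, PC=3), enter IRQ0 at PC=0 (depth now 1)
Event 13 (EXEC): [IRQ0] PC=0: DEC 1 -> ACC=0
Event 14 (INT 0): INT 0 arrives: push (IRQ0, PC=1), enter IRQ0 at PC=0 (depth now 2)
Event 15 (EXEC): [IRQ0] PC=0: DEC 1 -> ACC=-1
Event 16 (EXEC): [IRQ0] PC=1: DEC 1 -> ACC=-2
Event 17 (EXEC): [IRQ0] PC=2: IRET -> resume IRQ0 at PC=1 (depth now 1)
Event 18 (INT 0): INT 0 arrives: push (IRQ0, PC=1), enter IRQ0 at PC=0 (depth now 2)
Event 19 (EXEC): [IRQ0] PC=0: DEC 1 -> ACC=-3
Event 20 (EXEC): [IRQ0] PC=1: DEC 1 -> ACC=-4
Event 21 (EXEC): [IRQ0] PC=2: IRET -> resume IRQ0 at PC=1 (depth now 1)
Event 22 (EXEC): [IRQ0] PC=1: DEC 1 -> ACC=-5
Event 23 (EXEC): [IRQ0] PC=2: IRET -> resume MAIN at PC=3 (depth now 0)
Event 24 (EXEC): [MAIN] PC=3: DEC 3 -> ACC=-8
Event 25 (EXEC): [MAIN] PC=4: HALT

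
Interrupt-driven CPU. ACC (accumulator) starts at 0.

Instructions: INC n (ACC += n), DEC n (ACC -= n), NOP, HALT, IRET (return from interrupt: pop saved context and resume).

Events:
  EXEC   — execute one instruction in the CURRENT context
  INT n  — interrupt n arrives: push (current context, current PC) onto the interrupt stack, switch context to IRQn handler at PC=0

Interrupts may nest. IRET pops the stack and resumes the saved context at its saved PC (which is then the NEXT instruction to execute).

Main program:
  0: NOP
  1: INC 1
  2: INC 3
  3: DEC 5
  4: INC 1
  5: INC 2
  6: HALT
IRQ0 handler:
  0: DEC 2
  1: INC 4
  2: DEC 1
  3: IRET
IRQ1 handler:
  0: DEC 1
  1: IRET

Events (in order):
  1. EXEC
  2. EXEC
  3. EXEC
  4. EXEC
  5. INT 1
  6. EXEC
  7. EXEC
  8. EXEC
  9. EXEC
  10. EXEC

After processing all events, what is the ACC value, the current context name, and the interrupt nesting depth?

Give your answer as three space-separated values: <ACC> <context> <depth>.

Answer: 1 MAIN 0

Derivation:
Event 1 (EXEC): [MAIN] PC=0: NOP
Event 2 (EXEC): [MAIN] PC=1: INC 1 -> ACC=1
Event 3 (EXEC): [MAIN] PC=2: INC 3 -> ACC=4
Event 4 (EXEC): [MAIN] PC=3: DEC 5 -> ACC=-1
Event 5 (INT 1): INT 1 arrives: push (MAIN, PC=4), enter IRQ1 at PC=0 (depth now 1)
Event 6 (EXEC): [IRQ1] PC=0: DEC 1 -> ACC=-2
Event 7 (EXEC): [IRQ1] PC=1: IRET -> resume MAIN at PC=4 (depth now 0)
Event 8 (EXEC): [MAIN] PC=4: INC 1 -> ACC=-1
Event 9 (EXEC): [MAIN] PC=5: INC 2 -> ACC=1
Event 10 (EXEC): [MAIN] PC=6: HALT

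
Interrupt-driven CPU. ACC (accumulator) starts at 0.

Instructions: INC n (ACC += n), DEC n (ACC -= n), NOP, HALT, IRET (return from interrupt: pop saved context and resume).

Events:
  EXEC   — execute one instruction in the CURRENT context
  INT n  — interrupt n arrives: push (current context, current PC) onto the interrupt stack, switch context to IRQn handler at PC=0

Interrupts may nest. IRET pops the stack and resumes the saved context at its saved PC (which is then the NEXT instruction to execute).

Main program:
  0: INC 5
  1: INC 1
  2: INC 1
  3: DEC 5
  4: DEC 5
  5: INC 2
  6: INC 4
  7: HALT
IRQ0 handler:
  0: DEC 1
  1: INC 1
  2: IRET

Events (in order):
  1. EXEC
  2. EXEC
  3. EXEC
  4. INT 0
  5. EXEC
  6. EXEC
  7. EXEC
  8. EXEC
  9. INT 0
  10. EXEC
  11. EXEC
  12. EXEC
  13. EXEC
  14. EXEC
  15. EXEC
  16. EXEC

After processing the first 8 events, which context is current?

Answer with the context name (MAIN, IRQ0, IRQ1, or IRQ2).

Event 1 (EXEC): [MAIN] PC=0: INC 5 -> ACC=5
Event 2 (EXEC): [MAIN] PC=1: INC 1 -> ACC=6
Event 3 (EXEC): [MAIN] PC=2: INC 1 -> ACC=7
Event 4 (INT 0): INT 0 arrives: push (MAIN, PC=3), enter IRQ0 at PC=0 (depth now 1)
Event 5 (EXEC): [IRQ0] PC=0: DEC 1 -> ACC=6
Event 6 (EXEC): [IRQ0] PC=1: INC 1 -> ACC=7
Event 7 (EXEC): [IRQ0] PC=2: IRET -> resume MAIN at PC=3 (depth now 0)
Event 8 (EXEC): [MAIN] PC=3: DEC 5 -> ACC=2

Answer: MAIN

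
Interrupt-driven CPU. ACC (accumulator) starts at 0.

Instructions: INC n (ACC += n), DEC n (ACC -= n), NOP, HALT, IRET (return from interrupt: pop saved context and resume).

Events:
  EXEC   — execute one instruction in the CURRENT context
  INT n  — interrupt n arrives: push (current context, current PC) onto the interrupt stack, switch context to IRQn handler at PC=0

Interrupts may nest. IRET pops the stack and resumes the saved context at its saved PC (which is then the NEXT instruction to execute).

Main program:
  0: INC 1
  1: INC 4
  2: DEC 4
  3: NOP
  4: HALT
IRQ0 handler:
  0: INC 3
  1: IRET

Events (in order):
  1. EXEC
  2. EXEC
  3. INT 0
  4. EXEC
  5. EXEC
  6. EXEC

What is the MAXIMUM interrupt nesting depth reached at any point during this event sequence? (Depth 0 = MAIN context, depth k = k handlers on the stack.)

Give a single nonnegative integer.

Answer: 1

Derivation:
Event 1 (EXEC): [MAIN] PC=0: INC 1 -> ACC=1 [depth=0]
Event 2 (EXEC): [MAIN] PC=1: INC 4 -> ACC=5 [depth=0]
Event 3 (INT 0): INT 0 arrives: push (MAIN, PC=2), enter IRQ0 at PC=0 (depth now 1) [depth=1]
Event 4 (EXEC): [IRQ0] PC=0: INC 3 -> ACC=8 [depth=1]
Event 5 (EXEC): [IRQ0] PC=1: IRET -> resume MAIN at PC=2 (depth now 0) [depth=0]
Event 6 (EXEC): [MAIN] PC=2: DEC 4 -> ACC=4 [depth=0]
Max depth observed: 1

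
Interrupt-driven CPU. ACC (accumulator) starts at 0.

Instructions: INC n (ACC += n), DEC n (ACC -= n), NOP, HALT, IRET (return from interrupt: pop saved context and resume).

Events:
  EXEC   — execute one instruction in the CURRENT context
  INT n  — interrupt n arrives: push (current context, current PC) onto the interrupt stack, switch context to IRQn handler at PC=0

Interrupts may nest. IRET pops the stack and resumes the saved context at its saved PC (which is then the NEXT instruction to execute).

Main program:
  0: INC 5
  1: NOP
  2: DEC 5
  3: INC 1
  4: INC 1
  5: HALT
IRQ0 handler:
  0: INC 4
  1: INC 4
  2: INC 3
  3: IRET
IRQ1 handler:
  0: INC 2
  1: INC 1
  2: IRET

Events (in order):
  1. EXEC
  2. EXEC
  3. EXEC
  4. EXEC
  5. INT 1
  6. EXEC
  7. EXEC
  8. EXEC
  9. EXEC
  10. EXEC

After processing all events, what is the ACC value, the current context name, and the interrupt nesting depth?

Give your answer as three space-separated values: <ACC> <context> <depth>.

Answer: 5 MAIN 0

Derivation:
Event 1 (EXEC): [MAIN] PC=0: INC 5 -> ACC=5
Event 2 (EXEC): [MAIN] PC=1: NOP
Event 3 (EXEC): [MAIN] PC=2: DEC 5 -> ACC=0
Event 4 (EXEC): [MAIN] PC=3: INC 1 -> ACC=1
Event 5 (INT 1): INT 1 arrives: push (MAIN, PC=4), enter IRQ1 at PC=0 (depth now 1)
Event 6 (EXEC): [IRQ1] PC=0: INC 2 -> ACC=3
Event 7 (EXEC): [IRQ1] PC=1: INC 1 -> ACC=4
Event 8 (EXEC): [IRQ1] PC=2: IRET -> resume MAIN at PC=4 (depth now 0)
Event 9 (EXEC): [MAIN] PC=4: INC 1 -> ACC=5
Event 10 (EXEC): [MAIN] PC=5: HALT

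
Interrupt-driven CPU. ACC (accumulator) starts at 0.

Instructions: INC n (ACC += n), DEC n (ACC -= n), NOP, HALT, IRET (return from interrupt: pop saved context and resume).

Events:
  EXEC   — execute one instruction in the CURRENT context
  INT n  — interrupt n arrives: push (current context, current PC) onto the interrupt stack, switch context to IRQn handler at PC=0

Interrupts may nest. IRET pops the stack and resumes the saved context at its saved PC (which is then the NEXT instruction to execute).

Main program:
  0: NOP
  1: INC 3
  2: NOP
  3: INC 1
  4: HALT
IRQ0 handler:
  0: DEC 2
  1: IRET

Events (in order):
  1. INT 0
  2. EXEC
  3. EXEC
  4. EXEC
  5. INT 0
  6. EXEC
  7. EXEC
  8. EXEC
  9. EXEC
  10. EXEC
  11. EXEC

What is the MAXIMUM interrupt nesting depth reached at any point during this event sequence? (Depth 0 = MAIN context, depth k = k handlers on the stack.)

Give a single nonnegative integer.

Answer: 1

Derivation:
Event 1 (INT 0): INT 0 arrives: push (MAIN, PC=0), enter IRQ0 at PC=0 (depth now 1) [depth=1]
Event 2 (EXEC): [IRQ0] PC=0: DEC 2 -> ACC=-2 [depth=1]
Event 3 (EXEC): [IRQ0] PC=1: IRET -> resume MAIN at PC=0 (depth now 0) [depth=0]
Event 4 (EXEC): [MAIN] PC=0: NOP [depth=0]
Event 5 (INT 0): INT 0 arrives: push (MAIN, PC=1), enter IRQ0 at PC=0 (depth now 1) [depth=1]
Event 6 (EXEC): [IRQ0] PC=0: DEC 2 -> ACC=-4 [depth=1]
Event 7 (EXEC): [IRQ0] PC=1: IRET -> resume MAIN at PC=1 (depth now 0) [depth=0]
Event 8 (EXEC): [MAIN] PC=1: INC 3 -> ACC=-1 [depth=0]
Event 9 (EXEC): [MAIN] PC=2: NOP [depth=0]
Event 10 (EXEC): [MAIN] PC=3: INC 1 -> ACC=0 [depth=0]
Event 11 (EXEC): [MAIN] PC=4: HALT [depth=0]
Max depth observed: 1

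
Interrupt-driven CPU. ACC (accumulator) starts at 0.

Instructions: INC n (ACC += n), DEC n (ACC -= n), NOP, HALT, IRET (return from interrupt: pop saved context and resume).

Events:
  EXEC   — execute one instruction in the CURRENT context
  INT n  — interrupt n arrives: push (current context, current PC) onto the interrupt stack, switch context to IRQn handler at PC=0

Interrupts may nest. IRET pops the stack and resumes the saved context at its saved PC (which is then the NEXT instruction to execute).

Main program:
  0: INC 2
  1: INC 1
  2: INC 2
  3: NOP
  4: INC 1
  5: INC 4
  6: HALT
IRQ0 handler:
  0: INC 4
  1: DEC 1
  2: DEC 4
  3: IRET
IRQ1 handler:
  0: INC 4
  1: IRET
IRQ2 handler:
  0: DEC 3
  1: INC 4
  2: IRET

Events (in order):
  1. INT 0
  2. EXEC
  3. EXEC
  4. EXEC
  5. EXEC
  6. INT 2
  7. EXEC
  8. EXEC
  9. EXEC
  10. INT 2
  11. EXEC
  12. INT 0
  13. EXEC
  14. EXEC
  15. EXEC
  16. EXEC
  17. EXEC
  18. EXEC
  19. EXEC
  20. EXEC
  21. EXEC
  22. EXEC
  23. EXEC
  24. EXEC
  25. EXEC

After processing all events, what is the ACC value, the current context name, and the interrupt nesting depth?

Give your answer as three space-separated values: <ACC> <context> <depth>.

Answer: 10 MAIN 0

Derivation:
Event 1 (INT 0): INT 0 arrives: push (MAIN, PC=0), enter IRQ0 at PC=0 (depth now 1)
Event 2 (EXEC): [IRQ0] PC=0: INC 4 -> ACC=4
Event 3 (EXEC): [IRQ0] PC=1: DEC 1 -> ACC=3
Event 4 (EXEC): [IRQ0] PC=2: DEC 4 -> ACC=-1
Event 5 (EXEC): [IRQ0] PC=3: IRET -> resume MAIN at PC=0 (depth now 0)
Event 6 (INT 2): INT 2 arrives: push (MAIN, PC=0), enter IRQ2 at PC=0 (depth now 1)
Event 7 (EXEC): [IRQ2] PC=0: DEC 3 -> ACC=-4
Event 8 (EXEC): [IRQ2] PC=1: INC 4 -> ACC=0
Event 9 (EXEC): [IRQ2] PC=2: IRET -> resume MAIN at PC=0 (depth now 0)
Event 10 (INT 2): INT 2 arrives: push (MAIN, PC=0), enter IRQ2 at PC=0 (depth now 1)
Event 11 (EXEC): [IRQ2] PC=0: DEC 3 -> ACC=-3
Event 12 (INT 0): INT 0 arrives: push (IRQ2, PC=1), enter IRQ0 at PC=0 (depth now 2)
Event 13 (EXEC): [IRQ0] PC=0: INC 4 -> ACC=1
Event 14 (EXEC): [IRQ0] PC=1: DEC 1 -> ACC=0
Event 15 (EXEC): [IRQ0] PC=2: DEC 4 -> ACC=-4
Event 16 (EXEC): [IRQ0] PC=3: IRET -> resume IRQ2 at PC=1 (depth now 1)
Event 17 (EXEC): [IRQ2] PC=1: INC 4 -> ACC=0
Event 18 (EXEC): [IRQ2] PC=2: IRET -> resume MAIN at PC=0 (depth now 0)
Event 19 (EXEC): [MAIN] PC=0: INC 2 -> ACC=2
Event 20 (EXEC): [MAIN] PC=1: INC 1 -> ACC=3
Event 21 (EXEC): [MAIN] PC=2: INC 2 -> ACC=5
Event 22 (EXEC): [MAIN] PC=3: NOP
Event 23 (EXEC): [MAIN] PC=4: INC 1 -> ACC=6
Event 24 (EXEC): [MAIN] PC=5: INC 4 -> ACC=10
Event 25 (EXEC): [MAIN] PC=6: HALT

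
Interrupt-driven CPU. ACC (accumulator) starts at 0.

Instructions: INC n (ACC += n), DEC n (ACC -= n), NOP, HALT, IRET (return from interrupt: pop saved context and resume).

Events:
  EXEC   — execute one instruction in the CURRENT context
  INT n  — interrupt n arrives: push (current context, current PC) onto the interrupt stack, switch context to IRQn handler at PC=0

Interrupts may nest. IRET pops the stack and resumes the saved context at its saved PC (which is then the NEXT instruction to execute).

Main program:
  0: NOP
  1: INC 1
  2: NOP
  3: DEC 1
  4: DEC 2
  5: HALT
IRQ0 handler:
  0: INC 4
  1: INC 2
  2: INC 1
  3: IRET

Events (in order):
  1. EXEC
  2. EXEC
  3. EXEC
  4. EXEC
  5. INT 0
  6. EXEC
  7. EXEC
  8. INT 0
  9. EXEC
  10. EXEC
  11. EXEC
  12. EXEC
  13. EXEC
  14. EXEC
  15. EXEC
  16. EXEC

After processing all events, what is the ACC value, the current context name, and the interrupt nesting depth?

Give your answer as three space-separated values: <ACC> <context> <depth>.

Answer: 12 MAIN 0

Derivation:
Event 1 (EXEC): [MAIN] PC=0: NOP
Event 2 (EXEC): [MAIN] PC=1: INC 1 -> ACC=1
Event 3 (EXEC): [MAIN] PC=2: NOP
Event 4 (EXEC): [MAIN] PC=3: DEC 1 -> ACC=0
Event 5 (INT 0): INT 0 arrives: push (MAIN, PC=4), enter IRQ0 at PC=0 (depth now 1)
Event 6 (EXEC): [IRQ0] PC=0: INC 4 -> ACC=4
Event 7 (EXEC): [IRQ0] PC=1: INC 2 -> ACC=6
Event 8 (INT 0): INT 0 arrives: push (IRQ0, PC=2), enter IRQ0 at PC=0 (depth now 2)
Event 9 (EXEC): [IRQ0] PC=0: INC 4 -> ACC=10
Event 10 (EXEC): [IRQ0] PC=1: INC 2 -> ACC=12
Event 11 (EXEC): [IRQ0] PC=2: INC 1 -> ACC=13
Event 12 (EXEC): [IRQ0] PC=3: IRET -> resume IRQ0 at PC=2 (depth now 1)
Event 13 (EXEC): [IRQ0] PC=2: INC 1 -> ACC=14
Event 14 (EXEC): [IRQ0] PC=3: IRET -> resume MAIN at PC=4 (depth now 0)
Event 15 (EXEC): [MAIN] PC=4: DEC 2 -> ACC=12
Event 16 (EXEC): [MAIN] PC=5: HALT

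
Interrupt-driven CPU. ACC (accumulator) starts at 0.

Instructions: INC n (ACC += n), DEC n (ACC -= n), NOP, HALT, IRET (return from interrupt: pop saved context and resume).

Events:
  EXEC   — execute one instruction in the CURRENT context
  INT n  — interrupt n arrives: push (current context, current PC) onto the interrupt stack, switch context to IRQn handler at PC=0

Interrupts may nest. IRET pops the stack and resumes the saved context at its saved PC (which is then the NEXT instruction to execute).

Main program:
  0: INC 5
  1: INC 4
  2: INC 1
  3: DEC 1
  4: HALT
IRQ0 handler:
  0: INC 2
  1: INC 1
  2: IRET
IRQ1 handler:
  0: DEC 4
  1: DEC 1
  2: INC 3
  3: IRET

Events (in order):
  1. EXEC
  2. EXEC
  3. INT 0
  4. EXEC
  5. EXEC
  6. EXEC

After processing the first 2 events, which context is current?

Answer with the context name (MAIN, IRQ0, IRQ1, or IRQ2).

Answer: MAIN

Derivation:
Event 1 (EXEC): [MAIN] PC=0: INC 5 -> ACC=5
Event 2 (EXEC): [MAIN] PC=1: INC 4 -> ACC=9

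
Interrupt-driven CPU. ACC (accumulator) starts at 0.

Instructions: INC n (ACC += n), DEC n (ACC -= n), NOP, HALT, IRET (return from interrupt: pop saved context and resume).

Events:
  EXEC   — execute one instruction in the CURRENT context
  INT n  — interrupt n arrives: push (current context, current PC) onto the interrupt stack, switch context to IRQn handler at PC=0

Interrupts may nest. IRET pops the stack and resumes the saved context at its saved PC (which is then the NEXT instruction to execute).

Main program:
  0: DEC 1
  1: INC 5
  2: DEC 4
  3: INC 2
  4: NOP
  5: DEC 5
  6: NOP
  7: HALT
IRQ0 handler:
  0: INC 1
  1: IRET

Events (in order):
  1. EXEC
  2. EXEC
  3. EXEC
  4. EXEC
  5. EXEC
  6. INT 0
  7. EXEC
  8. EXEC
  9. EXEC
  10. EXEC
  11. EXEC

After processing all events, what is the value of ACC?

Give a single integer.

Event 1 (EXEC): [MAIN] PC=0: DEC 1 -> ACC=-1
Event 2 (EXEC): [MAIN] PC=1: INC 5 -> ACC=4
Event 3 (EXEC): [MAIN] PC=2: DEC 4 -> ACC=0
Event 4 (EXEC): [MAIN] PC=3: INC 2 -> ACC=2
Event 5 (EXEC): [MAIN] PC=4: NOP
Event 6 (INT 0): INT 0 arrives: push (MAIN, PC=5), enter IRQ0 at PC=0 (depth now 1)
Event 7 (EXEC): [IRQ0] PC=0: INC 1 -> ACC=3
Event 8 (EXEC): [IRQ0] PC=1: IRET -> resume MAIN at PC=5 (depth now 0)
Event 9 (EXEC): [MAIN] PC=5: DEC 5 -> ACC=-2
Event 10 (EXEC): [MAIN] PC=6: NOP
Event 11 (EXEC): [MAIN] PC=7: HALT

Answer: -2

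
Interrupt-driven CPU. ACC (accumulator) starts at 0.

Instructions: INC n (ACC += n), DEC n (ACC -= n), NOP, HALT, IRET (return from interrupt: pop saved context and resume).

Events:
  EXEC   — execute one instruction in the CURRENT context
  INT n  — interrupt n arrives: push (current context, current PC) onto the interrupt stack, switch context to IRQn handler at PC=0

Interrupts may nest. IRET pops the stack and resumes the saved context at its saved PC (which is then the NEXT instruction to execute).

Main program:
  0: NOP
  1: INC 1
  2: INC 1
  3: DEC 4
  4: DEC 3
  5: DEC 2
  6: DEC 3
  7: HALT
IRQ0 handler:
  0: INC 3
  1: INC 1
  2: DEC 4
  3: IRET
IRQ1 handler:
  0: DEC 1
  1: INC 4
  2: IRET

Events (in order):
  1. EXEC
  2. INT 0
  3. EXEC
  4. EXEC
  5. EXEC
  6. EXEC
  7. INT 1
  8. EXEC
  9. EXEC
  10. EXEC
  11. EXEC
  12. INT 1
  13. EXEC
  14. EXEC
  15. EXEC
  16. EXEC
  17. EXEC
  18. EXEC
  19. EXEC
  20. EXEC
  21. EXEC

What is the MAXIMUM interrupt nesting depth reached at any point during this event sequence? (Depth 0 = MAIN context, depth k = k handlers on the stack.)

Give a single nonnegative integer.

Event 1 (EXEC): [MAIN] PC=0: NOP [depth=0]
Event 2 (INT 0): INT 0 arrives: push (MAIN, PC=1), enter IRQ0 at PC=0 (depth now 1) [depth=1]
Event 3 (EXEC): [IRQ0] PC=0: INC 3 -> ACC=3 [depth=1]
Event 4 (EXEC): [IRQ0] PC=1: INC 1 -> ACC=4 [depth=1]
Event 5 (EXEC): [IRQ0] PC=2: DEC 4 -> ACC=0 [depth=1]
Event 6 (EXEC): [IRQ0] PC=3: IRET -> resume MAIN at PC=1 (depth now 0) [depth=0]
Event 7 (INT 1): INT 1 arrives: push (MAIN, PC=1), enter IRQ1 at PC=0 (depth now 1) [depth=1]
Event 8 (EXEC): [IRQ1] PC=0: DEC 1 -> ACC=-1 [depth=1]
Event 9 (EXEC): [IRQ1] PC=1: INC 4 -> ACC=3 [depth=1]
Event 10 (EXEC): [IRQ1] PC=2: IRET -> resume MAIN at PC=1 (depth now 0) [depth=0]
Event 11 (EXEC): [MAIN] PC=1: INC 1 -> ACC=4 [depth=0]
Event 12 (INT 1): INT 1 arrives: push (MAIN, PC=2), enter IRQ1 at PC=0 (depth now 1) [depth=1]
Event 13 (EXEC): [IRQ1] PC=0: DEC 1 -> ACC=3 [depth=1]
Event 14 (EXEC): [IRQ1] PC=1: INC 4 -> ACC=7 [depth=1]
Event 15 (EXEC): [IRQ1] PC=2: IRET -> resume MAIN at PC=2 (depth now 0) [depth=0]
Event 16 (EXEC): [MAIN] PC=2: INC 1 -> ACC=8 [depth=0]
Event 17 (EXEC): [MAIN] PC=3: DEC 4 -> ACC=4 [depth=0]
Event 18 (EXEC): [MAIN] PC=4: DEC 3 -> ACC=1 [depth=0]
Event 19 (EXEC): [MAIN] PC=5: DEC 2 -> ACC=-1 [depth=0]
Event 20 (EXEC): [MAIN] PC=6: DEC 3 -> ACC=-4 [depth=0]
Event 21 (EXEC): [MAIN] PC=7: HALT [depth=0]
Max depth observed: 1

Answer: 1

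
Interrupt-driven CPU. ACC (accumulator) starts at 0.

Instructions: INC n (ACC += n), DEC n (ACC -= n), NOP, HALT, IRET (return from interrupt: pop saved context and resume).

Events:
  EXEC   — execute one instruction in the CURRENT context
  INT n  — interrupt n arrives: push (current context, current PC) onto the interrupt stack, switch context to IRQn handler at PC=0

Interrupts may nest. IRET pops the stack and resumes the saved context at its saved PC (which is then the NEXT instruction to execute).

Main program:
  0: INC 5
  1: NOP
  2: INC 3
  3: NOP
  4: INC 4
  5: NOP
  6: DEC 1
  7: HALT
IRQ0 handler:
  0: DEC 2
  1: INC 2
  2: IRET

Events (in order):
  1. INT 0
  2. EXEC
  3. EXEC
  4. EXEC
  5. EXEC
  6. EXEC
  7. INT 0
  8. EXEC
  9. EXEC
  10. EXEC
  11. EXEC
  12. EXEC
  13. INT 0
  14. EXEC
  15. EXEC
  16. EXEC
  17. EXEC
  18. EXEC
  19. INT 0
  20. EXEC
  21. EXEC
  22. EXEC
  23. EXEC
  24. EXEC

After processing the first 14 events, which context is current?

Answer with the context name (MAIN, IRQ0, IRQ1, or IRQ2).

Answer: IRQ0

Derivation:
Event 1 (INT 0): INT 0 arrives: push (MAIN, PC=0), enter IRQ0 at PC=0 (depth now 1)
Event 2 (EXEC): [IRQ0] PC=0: DEC 2 -> ACC=-2
Event 3 (EXEC): [IRQ0] PC=1: INC 2 -> ACC=0
Event 4 (EXEC): [IRQ0] PC=2: IRET -> resume MAIN at PC=0 (depth now 0)
Event 5 (EXEC): [MAIN] PC=0: INC 5 -> ACC=5
Event 6 (EXEC): [MAIN] PC=1: NOP
Event 7 (INT 0): INT 0 arrives: push (MAIN, PC=2), enter IRQ0 at PC=0 (depth now 1)
Event 8 (EXEC): [IRQ0] PC=0: DEC 2 -> ACC=3
Event 9 (EXEC): [IRQ0] PC=1: INC 2 -> ACC=5
Event 10 (EXEC): [IRQ0] PC=2: IRET -> resume MAIN at PC=2 (depth now 0)
Event 11 (EXEC): [MAIN] PC=2: INC 3 -> ACC=8
Event 12 (EXEC): [MAIN] PC=3: NOP
Event 13 (INT 0): INT 0 arrives: push (MAIN, PC=4), enter IRQ0 at PC=0 (depth now 1)
Event 14 (EXEC): [IRQ0] PC=0: DEC 2 -> ACC=6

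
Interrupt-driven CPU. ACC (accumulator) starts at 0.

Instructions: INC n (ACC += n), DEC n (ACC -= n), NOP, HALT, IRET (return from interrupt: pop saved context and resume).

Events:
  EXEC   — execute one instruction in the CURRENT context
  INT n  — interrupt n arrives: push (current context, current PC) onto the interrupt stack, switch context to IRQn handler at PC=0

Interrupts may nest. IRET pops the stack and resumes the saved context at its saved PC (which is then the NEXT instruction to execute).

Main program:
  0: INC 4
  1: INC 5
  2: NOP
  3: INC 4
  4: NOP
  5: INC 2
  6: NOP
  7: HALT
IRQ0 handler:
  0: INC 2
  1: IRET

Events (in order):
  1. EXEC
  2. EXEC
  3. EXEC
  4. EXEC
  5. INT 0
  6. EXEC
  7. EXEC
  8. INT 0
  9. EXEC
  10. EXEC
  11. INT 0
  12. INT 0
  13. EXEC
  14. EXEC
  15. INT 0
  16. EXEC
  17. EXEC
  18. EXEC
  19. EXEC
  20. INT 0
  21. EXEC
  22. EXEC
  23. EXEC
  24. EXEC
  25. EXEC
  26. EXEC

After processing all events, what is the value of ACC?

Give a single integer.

Event 1 (EXEC): [MAIN] PC=0: INC 4 -> ACC=4
Event 2 (EXEC): [MAIN] PC=1: INC 5 -> ACC=9
Event 3 (EXEC): [MAIN] PC=2: NOP
Event 4 (EXEC): [MAIN] PC=3: INC 4 -> ACC=13
Event 5 (INT 0): INT 0 arrives: push (MAIN, PC=4), enter IRQ0 at PC=0 (depth now 1)
Event 6 (EXEC): [IRQ0] PC=0: INC 2 -> ACC=15
Event 7 (EXEC): [IRQ0] PC=1: IRET -> resume MAIN at PC=4 (depth now 0)
Event 8 (INT 0): INT 0 arrives: push (MAIN, PC=4), enter IRQ0 at PC=0 (depth now 1)
Event 9 (EXEC): [IRQ0] PC=0: INC 2 -> ACC=17
Event 10 (EXEC): [IRQ0] PC=1: IRET -> resume MAIN at PC=4 (depth now 0)
Event 11 (INT 0): INT 0 arrives: push (MAIN, PC=4), enter IRQ0 at PC=0 (depth now 1)
Event 12 (INT 0): INT 0 arrives: push (IRQ0, PC=0), enter IRQ0 at PC=0 (depth now 2)
Event 13 (EXEC): [IRQ0] PC=0: INC 2 -> ACC=19
Event 14 (EXEC): [IRQ0] PC=1: IRET -> resume IRQ0 at PC=0 (depth now 1)
Event 15 (INT 0): INT 0 arrives: push (IRQ0, PC=0), enter IRQ0 at PC=0 (depth now 2)
Event 16 (EXEC): [IRQ0] PC=0: INC 2 -> ACC=21
Event 17 (EXEC): [IRQ0] PC=1: IRET -> resume IRQ0 at PC=0 (depth now 1)
Event 18 (EXEC): [IRQ0] PC=0: INC 2 -> ACC=23
Event 19 (EXEC): [IRQ0] PC=1: IRET -> resume MAIN at PC=4 (depth now 0)
Event 20 (INT 0): INT 0 arrives: push (MAIN, PC=4), enter IRQ0 at PC=0 (depth now 1)
Event 21 (EXEC): [IRQ0] PC=0: INC 2 -> ACC=25
Event 22 (EXEC): [IRQ0] PC=1: IRET -> resume MAIN at PC=4 (depth now 0)
Event 23 (EXEC): [MAIN] PC=4: NOP
Event 24 (EXEC): [MAIN] PC=5: INC 2 -> ACC=27
Event 25 (EXEC): [MAIN] PC=6: NOP
Event 26 (EXEC): [MAIN] PC=7: HALT

Answer: 27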